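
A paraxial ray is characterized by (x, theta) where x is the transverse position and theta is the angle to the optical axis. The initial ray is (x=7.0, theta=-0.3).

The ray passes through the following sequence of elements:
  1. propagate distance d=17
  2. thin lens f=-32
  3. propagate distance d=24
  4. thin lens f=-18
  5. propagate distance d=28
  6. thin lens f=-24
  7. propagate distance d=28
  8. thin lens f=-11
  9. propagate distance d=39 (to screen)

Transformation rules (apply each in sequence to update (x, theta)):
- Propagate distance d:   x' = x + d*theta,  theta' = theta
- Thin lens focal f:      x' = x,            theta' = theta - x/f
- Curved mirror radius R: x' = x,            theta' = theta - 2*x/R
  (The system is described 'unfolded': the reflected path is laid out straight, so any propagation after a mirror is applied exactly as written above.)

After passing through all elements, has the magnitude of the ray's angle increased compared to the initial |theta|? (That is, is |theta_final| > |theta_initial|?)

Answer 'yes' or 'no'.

Initial: x=7.0000 theta=-0.3000
After 1 (propagate distance d=17): x=1.9000 theta=-0.3000
After 2 (thin lens f=-32): x=1.9000 theta=-77/320 (≈-0.2406)
After 3 (propagate distance d=24): x=-3.8750 theta=-77/320 (≈-0.2406)
After 4 (thin lens f=-18): x=-3.8750 theta=-1313/2880 (≈-0.4559)
After 5 (propagate distance d=28): x=-11981/720 (≈-16.6403) theta=-1313/2880 (≈-0.4559)
After 6 (thin lens f=-24): x=-11981/720 (≈-16.6403) theta=-19859/17280 (≈-1.1492)
After 7 (propagate distance d=28): x=-210899/4320 (≈-48.8192) theta=-19859/17280 (≈-1.1492)
After 8 (thin lens f=-11): x=-210899/4320 (≈-48.8192) theta=-7867/1408 (≈-5.5874)
After 9 (propagate distance d=39 (to screen)): x=-50699311/190080 (≈-266.7262) theta=-7867/1408 (≈-5.5874)
|theta_initial|=0.3000 |theta_final|=7867/1408 (≈5.5874) -> increased

Answer: yes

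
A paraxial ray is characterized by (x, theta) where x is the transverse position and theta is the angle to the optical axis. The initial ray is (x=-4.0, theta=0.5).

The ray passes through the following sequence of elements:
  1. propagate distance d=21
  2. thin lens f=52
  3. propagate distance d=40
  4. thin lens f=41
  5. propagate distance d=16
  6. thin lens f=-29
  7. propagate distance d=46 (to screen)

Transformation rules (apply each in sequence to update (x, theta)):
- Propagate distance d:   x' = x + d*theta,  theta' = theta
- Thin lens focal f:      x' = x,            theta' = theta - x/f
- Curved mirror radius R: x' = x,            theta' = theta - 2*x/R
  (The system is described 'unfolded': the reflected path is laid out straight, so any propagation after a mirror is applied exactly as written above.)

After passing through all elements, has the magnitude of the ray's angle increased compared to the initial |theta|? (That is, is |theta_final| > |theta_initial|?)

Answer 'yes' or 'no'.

Initial: x=-4.0000 theta=0.5000
After 1 (propagate distance d=21): x=6.5000 theta=0.5000
After 2 (thin lens f=52): x=6.5000 theta=0.3750
After 3 (propagate distance d=40): x=21.5000 theta=0.3750
After 4 (thin lens f=41): x=21.5000 theta=-49/328 (≈-0.1494)
After 5 (propagate distance d=16): x=1567/82 (≈19.1098) theta=-49/328 (≈-0.1494)
After 6 (thin lens f=-29): x=1567/82 (≈19.1098) theta=4847/9512 (≈0.5096)
After 7 (propagate distance d=46 (to screen)): x=202367/4756 (≈42.5498) theta=4847/9512 (≈0.5096)
|theta_initial|=0.5000 |theta_final|=4847/9512 (≈0.5096) -> increased

Answer: yes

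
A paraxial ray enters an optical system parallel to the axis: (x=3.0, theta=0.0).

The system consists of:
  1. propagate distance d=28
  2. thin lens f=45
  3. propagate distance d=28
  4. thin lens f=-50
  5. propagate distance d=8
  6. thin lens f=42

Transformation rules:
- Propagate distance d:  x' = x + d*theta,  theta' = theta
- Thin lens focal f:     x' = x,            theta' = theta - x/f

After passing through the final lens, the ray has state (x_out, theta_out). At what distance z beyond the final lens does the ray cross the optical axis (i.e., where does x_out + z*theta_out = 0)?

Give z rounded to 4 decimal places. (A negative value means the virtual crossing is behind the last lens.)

Answer: 12.4807

Derivation:
Initial: x=3.0000 theta=0.0000
After 1 (propagate distance d=28): x=3.0000 theta=0.0000
After 2 (thin lens f=45): x=3.0000 theta=-1/15 (≈-0.0667)
After 3 (propagate distance d=28): x=17/15 (≈1.1333) theta=-1/15 (≈-0.0667)
After 4 (thin lens f=-50): x=17/15 (≈1.1333) theta=-0.0440
After 5 (propagate distance d=8): x=293/375 (≈0.7813) theta=-0.0440
After 6 (thin lens f=42): x=293/375 (≈0.7813) theta=-493/7875 (≈-0.0626)
z_focus = -x_out/theta_out = -(293/375)/(-493/7875) = 6153/493 ≈ 12.4807
Rounded to 4 decimal places: z = 12.4807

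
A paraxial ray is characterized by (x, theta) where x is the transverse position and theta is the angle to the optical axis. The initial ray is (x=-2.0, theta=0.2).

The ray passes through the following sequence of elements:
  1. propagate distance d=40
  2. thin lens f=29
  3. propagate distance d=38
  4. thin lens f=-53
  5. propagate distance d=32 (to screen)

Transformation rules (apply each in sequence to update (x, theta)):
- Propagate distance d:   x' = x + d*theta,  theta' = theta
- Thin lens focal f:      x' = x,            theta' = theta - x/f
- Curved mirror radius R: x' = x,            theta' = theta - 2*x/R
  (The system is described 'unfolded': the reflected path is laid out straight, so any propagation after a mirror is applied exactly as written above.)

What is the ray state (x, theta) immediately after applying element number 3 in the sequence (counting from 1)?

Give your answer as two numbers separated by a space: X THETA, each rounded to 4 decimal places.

Answer: 5.7379 -0.0069

Derivation:
Initial: x=-2.0000 theta=0.2000
After 1 (propagate distance d=40): x=6.0000 theta=0.2000
After 2 (thin lens f=29): x=6.0000 theta=-1/145 (≈-0.0069)
After 3 (propagate distance d=38): x=832/145 (≈5.7379) theta=-1/145 (≈-0.0069)
Rounded to 4 decimal places: x = 5.7379, theta = -0.0069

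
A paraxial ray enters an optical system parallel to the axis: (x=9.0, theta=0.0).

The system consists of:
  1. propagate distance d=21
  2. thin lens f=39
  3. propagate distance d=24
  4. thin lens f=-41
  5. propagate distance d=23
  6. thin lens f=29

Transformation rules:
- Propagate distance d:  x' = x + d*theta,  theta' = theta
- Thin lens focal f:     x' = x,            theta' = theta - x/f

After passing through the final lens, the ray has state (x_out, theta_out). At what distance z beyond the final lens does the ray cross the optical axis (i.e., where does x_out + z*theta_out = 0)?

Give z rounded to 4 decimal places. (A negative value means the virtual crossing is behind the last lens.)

Initial: x=9.0000 theta=0.0000
After 1 (propagate distance d=21): x=9.0000 theta=0.0000
After 2 (thin lens f=39): x=9.0000 theta=-3/13 (≈-0.2308)
After 3 (propagate distance d=24): x=45/13 (≈3.4615) theta=-3/13 (≈-0.2308)
After 4 (thin lens f=-41): x=45/13 (≈3.4615) theta=-6/41 (≈-0.1463)
After 5 (propagate distance d=23): x=51/533 (≈0.0957) theta=-6/41 (≈-0.1463)
After 6 (thin lens f=29): x=51/533 (≈0.0957) theta=-2313/15457 (≈-0.1496)
z_focus = -x_out/theta_out = -(51/533)/(-2313/15457) = 493/771 ≈ 0.6394
Rounded to 4 decimal places: z = 0.6394

Answer: 0.6394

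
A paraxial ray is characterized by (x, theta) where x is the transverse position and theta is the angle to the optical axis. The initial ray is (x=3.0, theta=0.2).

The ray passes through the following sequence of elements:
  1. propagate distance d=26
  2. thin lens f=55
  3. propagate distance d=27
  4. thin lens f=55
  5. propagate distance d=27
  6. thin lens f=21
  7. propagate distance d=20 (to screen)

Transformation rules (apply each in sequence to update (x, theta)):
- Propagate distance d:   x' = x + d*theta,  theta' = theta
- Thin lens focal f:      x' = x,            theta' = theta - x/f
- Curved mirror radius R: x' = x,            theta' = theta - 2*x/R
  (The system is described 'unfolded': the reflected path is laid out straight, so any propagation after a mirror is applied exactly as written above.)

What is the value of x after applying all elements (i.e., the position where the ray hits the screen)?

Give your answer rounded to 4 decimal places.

Answer: -2.1659

Derivation:
Initial: x=3.0000 theta=0.2000
After 1 (propagate distance d=26): x=8.2000 theta=0.2000
After 2 (thin lens f=55): x=8.2000 theta=14/275 (≈0.0509)
After 3 (propagate distance d=27): x=2633/275 (≈9.5745) theta=14/275 (≈0.0509)
After 4 (thin lens f=55): x=2633/275 (≈9.5745) theta=-1863/15125 (≈-0.1232)
After 5 (propagate distance d=27): x=94514/15125 (≈6.2489) theta=-1863/15125 (≈-0.1232)
After 6 (thin lens f=21): x=94514/15125 (≈6.2489) theta=-19091/45375 (≈-0.4207)
After 7 (propagate distance d=20 (to screen)): x=-98278/45375 (≈-2.1659) theta=-19091/45375 (≈-0.4207)
Rounded to 4 decimal places: x = -2.1659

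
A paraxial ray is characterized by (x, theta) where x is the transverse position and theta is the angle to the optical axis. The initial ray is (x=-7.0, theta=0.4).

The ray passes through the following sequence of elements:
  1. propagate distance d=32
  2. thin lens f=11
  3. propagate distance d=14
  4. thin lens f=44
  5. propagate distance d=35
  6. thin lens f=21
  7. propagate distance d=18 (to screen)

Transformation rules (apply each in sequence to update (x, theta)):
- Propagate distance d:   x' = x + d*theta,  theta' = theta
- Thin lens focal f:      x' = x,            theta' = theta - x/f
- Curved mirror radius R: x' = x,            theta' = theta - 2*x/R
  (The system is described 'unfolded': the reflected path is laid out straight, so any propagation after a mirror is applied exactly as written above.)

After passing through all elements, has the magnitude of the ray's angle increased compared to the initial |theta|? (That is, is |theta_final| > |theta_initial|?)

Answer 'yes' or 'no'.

Answer: no

Derivation:
Initial: x=-7.0000 theta=0.4000
After 1 (propagate distance d=32): x=5.8000 theta=0.4000
After 2 (thin lens f=11): x=5.8000 theta=-7/55 (≈-0.1273)
After 3 (propagate distance d=14): x=221/55 (≈4.0182) theta=-7/55 (≈-0.1273)
After 4 (thin lens f=44): x=221/55 (≈4.0182) theta=-529/2420 (≈-0.2186)
After 5 (propagate distance d=35): x=-8791/2420 (≈-3.6326) theta=-529/2420 (≈-0.2186)
After 6 (thin lens f=21): x=-8791/2420 (≈-3.6326) theta=-1159/25410 (≈-0.0456)
After 7 (propagate distance d=18 (to screen)): x=-15089/3388 (≈-4.4537) theta=-1159/25410 (≈-0.0456)
|theta_initial|=0.4000 |theta_final|=1159/25410 (≈0.0456) -> not increased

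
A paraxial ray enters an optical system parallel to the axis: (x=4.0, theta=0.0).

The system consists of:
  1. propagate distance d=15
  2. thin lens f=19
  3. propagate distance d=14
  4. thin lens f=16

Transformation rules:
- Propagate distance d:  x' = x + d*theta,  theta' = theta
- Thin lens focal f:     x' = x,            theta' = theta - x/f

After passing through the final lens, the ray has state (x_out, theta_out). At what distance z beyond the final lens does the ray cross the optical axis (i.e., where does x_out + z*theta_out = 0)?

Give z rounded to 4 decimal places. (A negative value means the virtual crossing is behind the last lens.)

Initial: x=4.0000 theta=0.0000
After 1 (propagate distance d=15): x=4.0000 theta=0.0000
After 2 (thin lens f=19): x=4.0000 theta=-4/19 (≈-0.2105)
After 3 (propagate distance d=14): x=20/19 (≈1.0526) theta=-4/19 (≈-0.2105)
After 4 (thin lens f=16): x=20/19 (≈1.0526) theta=-21/76 (≈-0.2763)
z_focus = -x_out/theta_out = -(20/19)/(-21/76) = 80/21 ≈ 3.8095
Rounded to 4 decimal places: z = 3.8095

Answer: 3.8095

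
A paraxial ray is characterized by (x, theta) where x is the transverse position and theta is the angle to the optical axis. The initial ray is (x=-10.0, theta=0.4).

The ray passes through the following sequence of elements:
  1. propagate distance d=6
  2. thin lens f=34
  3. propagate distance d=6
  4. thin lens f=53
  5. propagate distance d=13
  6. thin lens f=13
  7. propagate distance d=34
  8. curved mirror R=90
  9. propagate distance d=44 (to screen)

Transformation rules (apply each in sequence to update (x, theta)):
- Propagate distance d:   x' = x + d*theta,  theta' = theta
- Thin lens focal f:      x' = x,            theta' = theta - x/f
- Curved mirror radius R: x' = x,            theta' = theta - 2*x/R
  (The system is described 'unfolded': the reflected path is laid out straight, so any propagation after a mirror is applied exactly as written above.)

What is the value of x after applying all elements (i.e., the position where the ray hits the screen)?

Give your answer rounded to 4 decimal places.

Answer: 13.4003

Derivation:
Initial: x=-10.0000 theta=0.4000
After 1 (propagate distance d=6): x=-7.6000 theta=0.4000
After 2 (thin lens f=34): x=-7.6000 theta=53/85 (≈0.6235)
After 3 (propagate distance d=6): x=-328/85 (≈-3.8588) theta=53/85 (≈0.6235)
After 4 (thin lens f=53): x=-328/85 (≈-3.8588) theta=3137/4505 (≈0.6963)
After 5 (propagate distance d=13): x=23397/4505 (≈5.1936) theta=3137/4505 (≈0.6963)
After 6 (thin lens f=13): x=23397/4505 (≈5.1936) theta=328/1105 (≈0.2968)
After 7 (propagate distance d=34): x=895217/58565 (≈15.2859) theta=328/1105 (≈0.2968)
After 8 (curved mirror R=90): x=895217/58565 (≈15.2859) theta=-112937/2635425 (≈-0.0429)
After 9 (propagate distance d=44 (to screen)): x=35315537/2635425 (≈13.4003) theta=-112937/2635425 (≈-0.0429)
Rounded to 4 decimal places: x = 13.4003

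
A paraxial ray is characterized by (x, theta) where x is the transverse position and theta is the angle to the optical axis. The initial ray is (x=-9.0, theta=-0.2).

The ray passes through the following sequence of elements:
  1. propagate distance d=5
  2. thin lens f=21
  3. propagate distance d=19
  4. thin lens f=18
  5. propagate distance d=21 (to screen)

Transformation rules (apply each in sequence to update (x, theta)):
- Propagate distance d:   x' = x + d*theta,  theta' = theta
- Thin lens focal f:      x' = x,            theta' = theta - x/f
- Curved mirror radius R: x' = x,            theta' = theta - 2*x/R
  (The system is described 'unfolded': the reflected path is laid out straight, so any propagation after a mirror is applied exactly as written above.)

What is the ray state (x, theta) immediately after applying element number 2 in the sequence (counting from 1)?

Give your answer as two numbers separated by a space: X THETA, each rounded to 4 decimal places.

Answer: -10.0000 0.2762

Derivation:
Initial: x=-9.0000 theta=-0.2000
After 1 (propagate distance d=5): x=-10.0000 theta=-0.2000
After 2 (thin lens f=21): x=-10.0000 theta=29/105 (≈0.2762)
Rounded to 4 decimal places: x = -10.0000, theta = 0.2762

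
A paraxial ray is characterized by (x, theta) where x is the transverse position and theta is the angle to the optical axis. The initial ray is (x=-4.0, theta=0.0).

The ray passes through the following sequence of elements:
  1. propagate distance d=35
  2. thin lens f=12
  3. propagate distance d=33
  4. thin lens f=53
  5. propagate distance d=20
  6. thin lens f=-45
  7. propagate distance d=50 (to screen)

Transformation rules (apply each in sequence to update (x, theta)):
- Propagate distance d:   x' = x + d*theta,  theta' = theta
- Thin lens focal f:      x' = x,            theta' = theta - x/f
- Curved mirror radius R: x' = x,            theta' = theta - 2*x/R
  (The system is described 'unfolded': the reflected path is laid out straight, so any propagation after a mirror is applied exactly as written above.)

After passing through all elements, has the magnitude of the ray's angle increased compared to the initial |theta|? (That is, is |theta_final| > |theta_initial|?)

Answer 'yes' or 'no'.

Initial: x=-4.0000 theta=0.0000
After 1 (propagate distance d=35): x=-4.0000 theta=0.0000
After 2 (thin lens f=12): x=-4.0000 theta=1/3 (≈0.3333)
After 3 (propagate distance d=33): x=7.0000 theta=1/3 (≈0.3333)
After 4 (thin lens f=53): x=7.0000 theta=32/159 (≈0.2013)
After 5 (propagate distance d=20): x=1753/159 (≈11.0252) theta=32/159 (≈0.2013)
After 6 (thin lens f=-45): x=1753/159 (≈11.0252) theta=3193/7155 (≈0.4463)
After 7 (propagate distance d=50 (to screen)): x=47707/1431 (≈33.3382) theta=3193/7155 (≈0.4463)
|theta_initial|=0.0000 |theta_final|=3193/7155 (≈0.4463) -> increased

Answer: yes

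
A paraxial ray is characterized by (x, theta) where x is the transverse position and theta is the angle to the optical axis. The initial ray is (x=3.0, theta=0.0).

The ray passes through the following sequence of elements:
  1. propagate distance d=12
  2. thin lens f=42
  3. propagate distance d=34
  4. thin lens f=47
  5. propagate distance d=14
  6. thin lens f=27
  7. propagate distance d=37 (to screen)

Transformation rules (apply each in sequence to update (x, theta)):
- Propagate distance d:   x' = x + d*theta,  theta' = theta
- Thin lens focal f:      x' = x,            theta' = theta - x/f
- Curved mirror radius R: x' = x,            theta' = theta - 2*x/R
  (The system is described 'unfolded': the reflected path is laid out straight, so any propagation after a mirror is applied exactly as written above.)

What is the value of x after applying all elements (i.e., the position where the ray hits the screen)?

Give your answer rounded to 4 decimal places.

Answer: -2.8709

Derivation:
Initial: x=3.0000 theta=0.0000
After 1 (propagate distance d=12): x=3.0000 theta=0.0000
After 2 (thin lens f=42): x=3.0000 theta=-1/14 (≈-0.0714)
After 3 (propagate distance d=34): x=4/7 (≈0.5714) theta=-1/14 (≈-0.0714)
After 4 (thin lens f=47): x=4/7 (≈0.5714) theta=-55/658 (≈-0.0836)
After 5 (propagate distance d=14): x=-197/329 (≈-0.5988) theta=-55/658 (≈-0.0836)
After 6 (thin lens f=27): x=-197/329 (≈-0.5988) theta=-1091/17766 (≈-0.0614)
After 7 (propagate distance d=37 (to screen)): x=-51005/17766 (≈-2.8709) theta=-1091/17766 (≈-0.0614)
Rounded to 4 decimal places: x = -2.8709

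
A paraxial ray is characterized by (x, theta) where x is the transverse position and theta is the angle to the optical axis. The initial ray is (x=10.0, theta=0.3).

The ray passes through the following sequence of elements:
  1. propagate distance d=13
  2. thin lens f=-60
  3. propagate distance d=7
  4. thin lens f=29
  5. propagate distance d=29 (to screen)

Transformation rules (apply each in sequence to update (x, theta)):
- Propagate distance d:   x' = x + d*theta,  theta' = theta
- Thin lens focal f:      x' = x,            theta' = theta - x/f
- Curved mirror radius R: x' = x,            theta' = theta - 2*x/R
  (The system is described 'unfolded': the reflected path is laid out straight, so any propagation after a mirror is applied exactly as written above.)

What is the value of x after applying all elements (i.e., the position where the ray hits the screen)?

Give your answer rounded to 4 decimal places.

Answer: 15.4183

Derivation:
Initial: x=10.0000 theta=0.3000
After 1 (propagate distance d=13): x=13.9000 theta=0.3000
After 2 (thin lens f=-60): x=13.9000 theta=319/600 (≈0.5317)
After 3 (propagate distance d=7): x=10573/600 (≈17.6217) theta=319/600 (≈0.5317)
After 4 (thin lens f=29): x=10573/600 (≈17.6217) theta=-661/8700 (≈-0.0760)
After 5 (propagate distance d=29 (to screen)): x=9251/600 (≈15.4183) theta=-661/8700 (≈-0.0760)
Rounded to 4 decimal places: x = 15.4183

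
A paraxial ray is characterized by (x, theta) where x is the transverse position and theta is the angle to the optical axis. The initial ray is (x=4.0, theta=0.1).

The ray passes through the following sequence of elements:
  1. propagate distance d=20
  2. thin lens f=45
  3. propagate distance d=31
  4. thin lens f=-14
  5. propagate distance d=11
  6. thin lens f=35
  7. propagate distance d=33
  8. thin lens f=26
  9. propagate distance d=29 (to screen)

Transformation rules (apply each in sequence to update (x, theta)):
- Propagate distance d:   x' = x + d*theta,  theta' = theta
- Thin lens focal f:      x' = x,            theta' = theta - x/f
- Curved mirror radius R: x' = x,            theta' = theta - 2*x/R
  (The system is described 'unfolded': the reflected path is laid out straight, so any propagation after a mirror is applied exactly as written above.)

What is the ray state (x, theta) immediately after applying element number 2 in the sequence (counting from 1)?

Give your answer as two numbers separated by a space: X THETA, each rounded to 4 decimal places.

Answer: 6.0000 -0.0333

Derivation:
Initial: x=4.0000 theta=0.1000
After 1 (propagate distance d=20): x=6.0000 theta=0.1000
After 2 (thin lens f=45): x=6.0000 theta=-1/30 (≈-0.0333)
Rounded to 4 decimal places: x = 6.0000, theta = -0.0333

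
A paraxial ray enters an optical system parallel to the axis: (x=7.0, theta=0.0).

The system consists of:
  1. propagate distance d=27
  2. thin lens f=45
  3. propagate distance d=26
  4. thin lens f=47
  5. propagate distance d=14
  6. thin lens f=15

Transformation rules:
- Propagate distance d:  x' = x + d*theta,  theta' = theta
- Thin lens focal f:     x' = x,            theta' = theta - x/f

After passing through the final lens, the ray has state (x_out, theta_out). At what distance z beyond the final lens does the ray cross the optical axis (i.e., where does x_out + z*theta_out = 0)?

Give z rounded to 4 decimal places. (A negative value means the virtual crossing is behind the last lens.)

Answer: -0.4849

Derivation:
Initial: x=7.0000 theta=0.0000
After 1 (propagate distance d=27): x=7.0000 theta=0.0000
After 2 (thin lens f=45): x=7.0000 theta=-7/45 (≈-0.1556)
After 3 (propagate distance d=26): x=133/45 (≈2.9556) theta=-7/45 (≈-0.1556)
After 4 (thin lens f=47): x=133/45 (≈2.9556) theta=-154/705 (≈-0.2184)
After 5 (propagate distance d=14): x=-217/2115 (≈-0.1026) theta=-154/705 (≈-0.2184)
After 6 (thin lens f=15): x=-217/2115 (≈-0.1026) theta=-6713/31725 (≈-0.2116)
z_focus = -x_out/theta_out = -(-217/2115)/(-6713/31725) = -465/959 ≈ -0.4849
Rounded to 4 decimal places: z = -0.4849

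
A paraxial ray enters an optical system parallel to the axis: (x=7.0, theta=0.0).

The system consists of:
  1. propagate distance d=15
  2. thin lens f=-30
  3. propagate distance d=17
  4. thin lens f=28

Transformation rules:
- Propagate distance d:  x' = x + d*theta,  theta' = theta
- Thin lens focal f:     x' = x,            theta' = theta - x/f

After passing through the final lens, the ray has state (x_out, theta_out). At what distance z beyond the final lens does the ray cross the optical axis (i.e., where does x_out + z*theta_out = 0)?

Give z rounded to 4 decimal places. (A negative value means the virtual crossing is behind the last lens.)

Initial: x=7.0000 theta=0.0000
After 1 (propagate distance d=15): x=7.0000 theta=0.0000
After 2 (thin lens f=-30): x=7.0000 theta=7/30 (≈0.2333)
After 3 (propagate distance d=17): x=329/30 (≈10.9667) theta=7/30 (≈0.2333)
After 4 (thin lens f=28): x=329/30 (≈10.9667) theta=-19/120 (≈-0.1583)
z_focus = -x_out/theta_out = -(329/30)/(-19/120) = 1316/19 ≈ 69.2632
Rounded to 4 decimal places: z = 69.2632

Answer: 69.2632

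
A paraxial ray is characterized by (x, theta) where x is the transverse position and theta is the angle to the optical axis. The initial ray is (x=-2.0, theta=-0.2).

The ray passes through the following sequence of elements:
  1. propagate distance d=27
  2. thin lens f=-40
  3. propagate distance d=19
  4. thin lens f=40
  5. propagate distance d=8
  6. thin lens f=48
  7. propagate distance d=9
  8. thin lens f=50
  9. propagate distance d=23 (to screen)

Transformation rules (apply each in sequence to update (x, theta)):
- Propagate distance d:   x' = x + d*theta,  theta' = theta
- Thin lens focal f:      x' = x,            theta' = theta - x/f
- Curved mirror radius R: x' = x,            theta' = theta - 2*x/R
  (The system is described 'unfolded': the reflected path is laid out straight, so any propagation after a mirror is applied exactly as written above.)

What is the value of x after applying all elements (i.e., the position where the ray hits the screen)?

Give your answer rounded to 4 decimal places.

Answer: 0.1232

Derivation:
Initial: x=-2.0000 theta=-0.2000
After 1 (propagate distance d=27): x=-7.4000 theta=-0.2000
After 2 (thin lens f=-40): x=-7.4000 theta=-0.3850
After 3 (propagate distance d=19): x=-14.7150 theta=-0.3850
After 4 (thin lens f=40): x=-14.7150 theta=-137/8000 (≈-0.0171)
After 5 (propagate distance d=8): x=-14.8520 theta=-137/8000 (≈-0.0171)
After 6 (thin lens f=48): x=-14.8520 theta=1403/4800 (≈0.2923)
After 7 (propagate distance d=9): x=-97771/8000 (≈-12.2214) theta=1403/4800 (≈0.2923)
After 8 (thin lens f=50): x=-97771/8000 (≈-12.2214) theta=644063/1200000 (≈0.5367)
After 9 (propagate distance d=23 (to screen)): x=147799/1200000 (≈0.1232) theta=644063/1200000 (≈0.5367)
Rounded to 4 decimal places: x = 0.1232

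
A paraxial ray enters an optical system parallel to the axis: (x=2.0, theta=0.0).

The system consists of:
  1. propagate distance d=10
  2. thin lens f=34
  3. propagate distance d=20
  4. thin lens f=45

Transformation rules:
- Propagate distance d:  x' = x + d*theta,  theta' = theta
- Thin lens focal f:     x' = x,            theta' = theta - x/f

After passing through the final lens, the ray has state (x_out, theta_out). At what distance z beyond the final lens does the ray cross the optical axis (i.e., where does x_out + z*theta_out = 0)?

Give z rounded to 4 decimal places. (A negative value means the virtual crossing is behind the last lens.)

Answer: 10.6780

Derivation:
Initial: x=2.0000 theta=0.0000
After 1 (propagate distance d=10): x=2.0000 theta=0.0000
After 2 (thin lens f=34): x=2.0000 theta=-1/17 (≈-0.0588)
After 3 (propagate distance d=20): x=14/17 (≈0.8235) theta=-1/17 (≈-0.0588)
After 4 (thin lens f=45): x=14/17 (≈0.8235) theta=-59/765 (≈-0.0771)
z_focus = -x_out/theta_out = -(14/17)/(-59/765) = 630/59 ≈ 10.6780
Rounded to 4 decimal places: z = 10.6780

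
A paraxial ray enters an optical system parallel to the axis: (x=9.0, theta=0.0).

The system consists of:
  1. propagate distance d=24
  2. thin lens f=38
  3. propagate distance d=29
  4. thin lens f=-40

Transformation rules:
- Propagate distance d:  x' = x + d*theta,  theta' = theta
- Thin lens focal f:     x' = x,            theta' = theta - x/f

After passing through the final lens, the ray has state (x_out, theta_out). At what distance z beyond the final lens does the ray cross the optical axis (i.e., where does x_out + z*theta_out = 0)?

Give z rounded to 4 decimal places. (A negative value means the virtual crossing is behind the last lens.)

Answer: 11.6129

Derivation:
Initial: x=9.0000 theta=0.0000
After 1 (propagate distance d=24): x=9.0000 theta=0.0000
After 2 (thin lens f=38): x=9.0000 theta=-9/38 (≈-0.2368)
After 3 (propagate distance d=29): x=81/38 (≈2.1316) theta=-9/38 (≈-0.2368)
After 4 (thin lens f=-40): x=81/38 (≈2.1316) theta=-279/1520 (≈-0.1836)
z_focus = -x_out/theta_out = -(81/38)/(-279/1520) = 360/31 ≈ 11.6129
Rounded to 4 decimal places: z = 11.6129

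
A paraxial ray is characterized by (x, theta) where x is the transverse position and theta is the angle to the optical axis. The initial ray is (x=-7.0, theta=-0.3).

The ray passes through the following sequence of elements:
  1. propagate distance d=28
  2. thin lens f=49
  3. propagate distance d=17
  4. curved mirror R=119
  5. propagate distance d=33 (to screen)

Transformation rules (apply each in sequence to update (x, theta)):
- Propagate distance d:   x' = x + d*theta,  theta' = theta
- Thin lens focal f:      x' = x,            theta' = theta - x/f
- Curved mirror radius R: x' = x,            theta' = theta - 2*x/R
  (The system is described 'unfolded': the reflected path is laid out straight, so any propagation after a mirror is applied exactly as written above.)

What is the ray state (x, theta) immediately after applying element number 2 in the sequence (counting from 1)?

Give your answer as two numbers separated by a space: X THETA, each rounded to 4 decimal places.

Answer: -15.4000 0.0143

Derivation:
Initial: x=-7.0000 theta=-0.3000
After 1 (propagate distance d=28): x=-15.4000 theta=-0.3000
After 2 (thin lens f=49): x=-15.4000 theta=1/70 (≈0.0143)
Rounded to 4 decimal places: x = -15.4000, theta = 0.0143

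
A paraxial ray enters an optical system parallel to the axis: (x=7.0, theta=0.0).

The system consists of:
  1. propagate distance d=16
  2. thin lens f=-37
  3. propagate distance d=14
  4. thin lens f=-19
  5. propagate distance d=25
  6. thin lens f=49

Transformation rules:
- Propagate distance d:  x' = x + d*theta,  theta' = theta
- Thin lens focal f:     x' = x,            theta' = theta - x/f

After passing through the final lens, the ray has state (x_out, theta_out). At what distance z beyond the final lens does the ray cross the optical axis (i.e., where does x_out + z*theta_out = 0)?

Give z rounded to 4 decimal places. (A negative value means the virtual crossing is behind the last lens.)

Initial: x=7.0000 theta=0.0000
After 1 (propagate distance d=16): x=7.0000 theta=0.0000
After 2 (thin lens f=-37): x=7.0000 theta=7/37 (≈0.1892)
After 3 (propagate distance d=14): x=357/37 (≈9.6486) theta=7/37 (≈0.1892)
After 4 (thin lens f=-19): x=357/37 (≈9.6486) theta=490/703 (≈0.6970)
After 5 (propagate distance d=25): x=19033/703 (≈27.0740) theta=490/703 (≈0.6970)
After 6 (thin lens f=49): x=19033/703 (≈27.0740) theta=711/4921 (≈0.1445)
z_focus = -x_out/theta_out = -(19033/703)/(711/4921) = -133231/711 ≈ -187.3854
Rounded to 4 decimal places: z = -187.3854

Answer: -187.3854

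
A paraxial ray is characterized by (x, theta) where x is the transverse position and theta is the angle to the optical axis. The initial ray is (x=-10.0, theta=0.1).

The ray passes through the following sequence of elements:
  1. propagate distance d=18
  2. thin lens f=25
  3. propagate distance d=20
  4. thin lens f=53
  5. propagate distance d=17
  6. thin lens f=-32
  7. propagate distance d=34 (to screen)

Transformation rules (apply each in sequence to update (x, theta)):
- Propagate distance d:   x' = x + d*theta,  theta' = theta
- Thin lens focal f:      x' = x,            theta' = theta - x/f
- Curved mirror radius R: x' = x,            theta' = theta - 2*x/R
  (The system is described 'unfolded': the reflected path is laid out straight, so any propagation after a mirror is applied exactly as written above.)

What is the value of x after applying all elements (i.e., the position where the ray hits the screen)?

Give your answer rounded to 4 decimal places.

Initial: x=-10.0000 theta=0.1000
After 1 (propagate distance d=18): x=-8.2000 theta=0.1000
After 2 (thin lens f=25): x=-8.2000 theta=0.4280
After 3 (propagate distance d=20): x=0.3600 theta=0.4280
After 4 (thin lens f=53): x=0.3600 theta=5581/13250 (≈0.4212)
After 5 (propagate distance d=17): x=99647/13250 (≈7.5205) theta=5581/13250 (≈0.4212)
After 6 (thin lens f=-32): x=99647/13250 (≈7.5205) theta=278239/424000 (≈0.6562)
After 7 (propagate distance d=34 (to screen)): x=1264883/42400 (≈29.8321) theta=278239/424000 (≈0.6562)
Rounded to 4 decimal places: x = 29.8321

Answer: 29.8321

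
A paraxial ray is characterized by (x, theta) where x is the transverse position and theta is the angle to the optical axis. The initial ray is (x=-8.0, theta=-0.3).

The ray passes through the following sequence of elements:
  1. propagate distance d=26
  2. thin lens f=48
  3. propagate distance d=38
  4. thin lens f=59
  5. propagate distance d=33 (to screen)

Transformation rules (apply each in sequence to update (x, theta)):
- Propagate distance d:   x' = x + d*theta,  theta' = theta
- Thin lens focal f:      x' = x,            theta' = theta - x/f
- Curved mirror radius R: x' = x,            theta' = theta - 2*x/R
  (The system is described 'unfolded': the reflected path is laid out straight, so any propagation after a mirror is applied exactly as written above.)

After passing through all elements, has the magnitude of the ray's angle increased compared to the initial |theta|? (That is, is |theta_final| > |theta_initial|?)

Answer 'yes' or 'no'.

Initial: x=-8.0000 theta=-0.3000
After 1 (propagate distance d=26): x=-15.8000 theta=-0.3000
After 2 (thin lens f=48): x=-15.8000 theta=7/240 (≈0.0292)
After 3 (propagate distance d=38): x=-1763/120 (≈-14.6917) theta=7/240 (≈0.0292)
After 4 (thin lens f=59): x=-1763/120 (≈-14.6917) theta=1313/4720 (≈0.2782)
After 5 (propagate distance d=33 (to screen)): x=-78047/14160 (≈-5.5118) theta=1313/4720 (≈0.2782)
|theta_initial|=0.3000 |theta_final|=1313/4720 (≈0.2782) -> not increased

Answer: no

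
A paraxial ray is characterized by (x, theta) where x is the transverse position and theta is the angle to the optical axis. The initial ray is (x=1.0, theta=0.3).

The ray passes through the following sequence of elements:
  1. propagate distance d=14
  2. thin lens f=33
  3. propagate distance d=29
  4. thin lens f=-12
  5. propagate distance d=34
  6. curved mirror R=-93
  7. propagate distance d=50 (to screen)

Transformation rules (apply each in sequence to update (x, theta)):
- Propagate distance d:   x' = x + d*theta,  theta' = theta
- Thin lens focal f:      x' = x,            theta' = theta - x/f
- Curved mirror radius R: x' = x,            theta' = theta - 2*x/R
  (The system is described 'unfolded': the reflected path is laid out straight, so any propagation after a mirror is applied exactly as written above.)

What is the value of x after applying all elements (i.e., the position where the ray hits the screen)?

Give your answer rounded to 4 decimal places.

Answer: 130.2712

Derivation:
Initial: x=1.0000 theta=0.3000
After 1 (propagate distance d=14): x=5.2000 theta=0.3000
After 2 (thin lens f=33): x=5.2000 theta=47/330 (≈0.1424)
After 3 (propagate distance d=29): x=3079/330 (≈9.3303) theta=47/330 (≈0.1424)
After 4 (thin lens f=-12): x=3079/330 (≈9.3303) theta=3643/3960 (≈0.9199)
After 5 (propagate distance d=34): x=16081/396 (≈40.6086) theta=3643/3960 (≈0.9199)
After 6 (curved mirror R=-93): x=16081/396 (≈40.6086) theta=660419/368280 (≈1.7933)
After 7 (propagate distance d=50 (to screen)): x=109037/837 (≈130.2712) theta=660419/368280 (≈1.7933)
Rounded to 4 decimal places: x = 130.2712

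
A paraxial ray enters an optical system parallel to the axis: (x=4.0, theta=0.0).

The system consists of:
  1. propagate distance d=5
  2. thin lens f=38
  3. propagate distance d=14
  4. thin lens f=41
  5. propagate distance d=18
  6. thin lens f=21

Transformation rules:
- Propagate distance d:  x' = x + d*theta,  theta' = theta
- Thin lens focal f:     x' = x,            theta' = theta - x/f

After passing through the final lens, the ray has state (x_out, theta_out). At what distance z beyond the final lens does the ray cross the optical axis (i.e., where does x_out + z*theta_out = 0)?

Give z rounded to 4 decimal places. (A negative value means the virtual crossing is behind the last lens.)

Initial: x=4.0000 theta=0.0000
After 1 (propagate distance d=5): x=4.0000 theta=0.0000
After 2 (thin lens f=38): x=4.0000 theta=-2/19 (≈-0.1053)
After 3 (propagate distance d=14): x=48/19 (≈2.5263) theta=-2/19 (≈-0.1053)
After 4 (thin lens f=41): x=48/19 (≈2.5263) theta=-130/779 (≈-0.1669)
After 5 (propagate distance d=18): x=-372/779 (≈-0.4775) theta=-130/779 (≈-0.1669)
After 6 (thin lens f=21): x=-372/779 (≈-0.4775) theta=-786/5453 (≈-0.1441)
z_focus = -x_out/theta_out = -(-372/779)/(-786/5453) = -434/131 ≈ -3.3130
Rounded to 4 decimal places: z = -3.3130

Answer: -3.3130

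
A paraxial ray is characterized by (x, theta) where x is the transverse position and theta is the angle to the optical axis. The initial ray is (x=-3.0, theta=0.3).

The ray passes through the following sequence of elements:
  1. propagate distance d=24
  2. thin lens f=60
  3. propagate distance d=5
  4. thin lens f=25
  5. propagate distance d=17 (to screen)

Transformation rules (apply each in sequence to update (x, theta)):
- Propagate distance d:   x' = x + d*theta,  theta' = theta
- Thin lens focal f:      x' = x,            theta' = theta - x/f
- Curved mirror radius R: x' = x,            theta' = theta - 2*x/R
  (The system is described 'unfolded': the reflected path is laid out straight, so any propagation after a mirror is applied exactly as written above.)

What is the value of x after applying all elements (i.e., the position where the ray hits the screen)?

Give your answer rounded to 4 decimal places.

Initial: x=-3.0000 theta=0.3000
After 1 (propagate distance d=24): x=4.2000 theta=0.3000
After 2 (thin lens f=60): x=4.2000 theta=0.2300
After 3 (propagate distance d=5): x=5.3500 theta=0.2300
After 4 (thin lens f=25): x=5.3500 theta=0.0160
After 5 (propagate distance d=17 (to screen)): x=5.6220 theta=0.0160
Rounded to 4 decimal places: x = 5.6220

Answer: 5.6220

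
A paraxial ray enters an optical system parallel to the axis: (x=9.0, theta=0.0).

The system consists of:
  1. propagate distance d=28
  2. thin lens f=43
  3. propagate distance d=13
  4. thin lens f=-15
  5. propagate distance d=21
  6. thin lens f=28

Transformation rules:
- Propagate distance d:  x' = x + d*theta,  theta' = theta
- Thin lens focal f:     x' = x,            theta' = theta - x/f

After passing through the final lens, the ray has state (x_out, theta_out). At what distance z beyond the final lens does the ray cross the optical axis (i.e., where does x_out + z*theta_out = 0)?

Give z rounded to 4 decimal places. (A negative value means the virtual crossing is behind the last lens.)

Answer: 62.0870

Derivation:
Initial: x=9.0000 theta=0.0000
After 1 (propagate distance d=28): x=9.0000 theta=0.0000
After 2 (thin lens f=43): x=9.0000 theta=-9/43 (≈-0.2093)
After 3 (propagate distance d=13): x=270/43 (≈6.2791) theta=-9/43 (≈-0.2093)
After 4 (thin lens f=-15): x=270/43 (≈6.2791) theta=9/43 (≈0.2093)
After 5 (propagate distance d=21): x=459/43 (≈10.6744) theta=9/43 (≈0.2093)
After 6 (thin lens f=28): x=459/43 (≈10.6744) theta=-207/1204 (≈-0.1719)
z_focus = -x_out/theta_out = -(459/43)/(-207/1204) = 1428/23 ≈ 62.0870
Rounded to 4 decimal places: z = 62.0870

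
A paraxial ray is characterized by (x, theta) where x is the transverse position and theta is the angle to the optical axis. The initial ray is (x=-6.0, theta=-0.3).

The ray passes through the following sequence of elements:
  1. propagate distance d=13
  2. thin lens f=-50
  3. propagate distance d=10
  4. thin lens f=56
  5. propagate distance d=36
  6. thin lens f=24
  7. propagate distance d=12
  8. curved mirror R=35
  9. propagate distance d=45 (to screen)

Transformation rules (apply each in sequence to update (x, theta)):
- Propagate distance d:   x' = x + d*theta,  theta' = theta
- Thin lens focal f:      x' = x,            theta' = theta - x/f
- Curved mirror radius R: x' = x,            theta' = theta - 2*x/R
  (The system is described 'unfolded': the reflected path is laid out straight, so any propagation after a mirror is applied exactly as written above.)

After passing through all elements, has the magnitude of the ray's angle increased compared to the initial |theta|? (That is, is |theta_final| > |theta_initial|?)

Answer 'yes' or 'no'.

Answer: yes

Derivation:
Initial: x=-6.0000 theta=-0.3000
After 1 (propagate distance d=13): x=-9.9000 theta=-0.3000
After 2 (thin lens f=-50): x=-9.9000 theta=-0.4980
After 3 (propagate distance d=10): x=-14.8800 theta=-0.4980
After 4 (thin lens f=56): x=-14.8800 theta=-813/3500 (≈-0.2323)
After 5 (propagate distance d=36): x=-20337/875 (≈-23.2423) theta=-813/3500 (≈-0.2323)
After 6 (thin lens f=24): x=-20337/875 (≈-23.2423) theta=5153/7000 (≈0.7361)
After 7 (propagate distance d=12): x=-5043/350 (≈-14.4086) theta=5153/7000 (≈0.7361)
After 8 (curved mirror R=35): x=-5043/350 (≈-14.4086) theta=15283/9800 (≈1.5595)
After 9 (propagate distance d=45 (to screen)): x=546531/9800 (≈55.7685) theta=15283/9800 (≈1.5595)
|theta_initial|=0.3000 |theta_final|=15283/9800 (≈1.5595) -> increased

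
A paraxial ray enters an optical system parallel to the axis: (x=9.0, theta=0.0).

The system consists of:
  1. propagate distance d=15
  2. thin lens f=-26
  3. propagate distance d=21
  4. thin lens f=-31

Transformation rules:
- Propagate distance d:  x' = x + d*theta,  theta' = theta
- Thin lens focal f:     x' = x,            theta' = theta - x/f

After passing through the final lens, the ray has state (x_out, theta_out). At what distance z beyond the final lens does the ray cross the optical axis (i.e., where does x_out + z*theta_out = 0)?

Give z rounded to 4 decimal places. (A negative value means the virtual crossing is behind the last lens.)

Initial: x=9.0000 theta=0.0000
After 1 (propagate distance d=15): x=9.0000 theta=0.0000
After 2 (thin lens f=-26): x=9.0000 theta=9/26 (≈0.3462)
After 3 (propagate distance d=21): x=423/26 (≈16.2692) theta=9/26 (≈0.3462)
After 4 (thin lens f=-31): x=423/26 (≈16.2692) theta=27/31 (≈0.8710)
z_focus = -x_out/theta_out = -(423/26)/(27/31) = -1457/78 ≈ -18.6795
Rounded to 4 decimal places: z = -18.6795

Answer: -18.6795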